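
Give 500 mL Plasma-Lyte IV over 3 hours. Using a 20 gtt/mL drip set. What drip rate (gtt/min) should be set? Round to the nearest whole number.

500 mL ÷ (3 hr × 60 = 180 min) = 2.777778 mL/min
2.777778 mL/min × 20 gtt/mL = 55.55556 gtt/min

56 gtt/min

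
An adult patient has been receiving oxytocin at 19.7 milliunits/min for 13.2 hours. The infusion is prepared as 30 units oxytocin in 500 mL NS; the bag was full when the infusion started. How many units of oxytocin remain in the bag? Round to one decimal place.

14.4 units

19.7 milliunits/min × 60 min/hr = 1182 milliunits/hr
Concentration = 30 units ÷ 500 mL = 0.06 units/mL = 60 milliunits/mL
Rate = 1182 milliunits/hr ÷ 60 milliunits/mL = 19.7 mL/hr
Volume infused = 19.7 mL/hr × 13.2 hr = 260.04 mL
Volume remaining = 500 − 260.04 = 239.96 mL
Drug remaining = 239.96 mL × 60 milliunits/mL = 14397.6 milliunits = 14.3976 units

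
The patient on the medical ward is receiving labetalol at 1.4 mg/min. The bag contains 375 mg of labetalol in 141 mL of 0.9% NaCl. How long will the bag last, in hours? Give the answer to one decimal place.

4.5 hours

1.4 mg/min × 60 min/hr = 84 mg/hr
Concentration = 375 mg ÷ 141 mL = 2.659574 mg/mL
Rate = 84 mg/hr ÷ 2.659574 mg/mL = 31.584 mL/hr
Duration = 141 mL ÷ 31.584 mL/hr = 4.464286 hr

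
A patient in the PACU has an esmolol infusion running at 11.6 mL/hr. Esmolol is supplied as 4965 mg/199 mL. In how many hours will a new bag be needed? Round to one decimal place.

17.2 hours

Duration = 199 mL ÷ 11.6 mL/hr = 17.15517 hr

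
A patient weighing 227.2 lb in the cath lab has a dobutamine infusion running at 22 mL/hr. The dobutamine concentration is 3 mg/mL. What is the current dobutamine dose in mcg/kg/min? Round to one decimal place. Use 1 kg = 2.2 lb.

Weight = 227.2 lb ÷ 2.2 lb/kg = 103.2727 kg
Concentration = 3 mg/mL = 3000 mcg/mL
Drug rate = 22 mL/hr × 3000 mcg/mL = 66000 mcg/hr
66000 mcg/hr ÷ 60 min/hr = 1100 mcg/min
1100 mcg/min ÷ 103.2727 kg = 10.65141 mcg/kg/min

10.7 mcg/kg/min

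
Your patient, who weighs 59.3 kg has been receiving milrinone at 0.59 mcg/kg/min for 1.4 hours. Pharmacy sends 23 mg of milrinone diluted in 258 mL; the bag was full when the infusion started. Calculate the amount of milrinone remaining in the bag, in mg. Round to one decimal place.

Dose = 0.59 mcg/kg/min × 59.3 kg = 34.987 mcg/min
34.987 mcg/min × 60 min/hr = 2099.22 mcg/hr
Concentration = 23 mg ÷ 258 mL = 0.08914729 mg/mL = 89.14729 mcg/mL
Rate = 2099.22 mcg/hr ÷ 89.14729 mcg/mL = 23.54777 mL/hr
Volume infused = 23.54777 mL/hr × 1.4 hr = 32.96688 mL
Volume remaining = 258 − 32.96688 = 225.0331 mL
Drug remaining = 225.0331 mL × 89.14729 mcg/mL = 20061.09 mcg = 20.06109 mg

20.1 mg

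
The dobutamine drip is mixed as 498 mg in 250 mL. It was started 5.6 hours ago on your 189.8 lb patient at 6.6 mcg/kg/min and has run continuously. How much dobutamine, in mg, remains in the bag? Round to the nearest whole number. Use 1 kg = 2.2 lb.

307 mg

Weight = 189.8 lb ÷ 2.2 lb/kg = 86.27273 kg
Dose = 6.6 mcg/kg/min × 86.27273 kg = 569.4 mcg/min
569.4 mcg/min × 60 min/hr = 34164 mcg/hr
Concentration = 498 mg ÷ 250 mL = 1.992 mg/mL = 1992 mcg/mL
Rate = 34164 mcg/hr ÷ 1992 mcg/mL = 17.1506 mL/hr
Volume infused = 17.1506 mL/hr × 5.6 hr = 96.04337 mL
Volume remaining = 250 − 96.04337 = 153.9566 mL
Drug remaining = 153.9566 mL × 1992 mcg/mL = 306681.6 mcg = 306.6816 mg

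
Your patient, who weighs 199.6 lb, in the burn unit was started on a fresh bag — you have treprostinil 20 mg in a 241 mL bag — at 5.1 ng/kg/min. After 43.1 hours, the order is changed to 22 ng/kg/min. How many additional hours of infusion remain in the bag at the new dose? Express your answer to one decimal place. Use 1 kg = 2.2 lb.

157.0 hours

Initial rate:
Weight = 199.6 lb ÷ 2.2 lb/kg = 90.72727 kg
Dose = 5.1 ng/kg/min × 90.72727 kg = 462.7091 ng/min
462.7091 ng/min × 60 min/hr = 27762.55 ng/hr
Concentration = 20 mg ÷ 241 mL = 0.08298755 mg/mL = 82987.55 ng/mL
Rate = 27762.55 ng/hr ÷ 82987.55 ng/mL = 0.3345387 mL/hr
Volume infused so far = 0.3345387 mL/hr × 43.1 hr = 14.41862 mL
Volume remaining = 241 − 14.41862 = 226.5814 mL
New rate:
Dose = 22 ng/kg/min × 90.72727 kg = 1996 ng/min
1996 ng/min × 60 min/hr = 119760 ng/hr
Rate = 119760 ng/hr ÷ 82987.55 ng/mL = 1.443108 mL/hr
Time remaining = 226.5814 mL ÷ 1.443108 mL/hr = 157.0093 hr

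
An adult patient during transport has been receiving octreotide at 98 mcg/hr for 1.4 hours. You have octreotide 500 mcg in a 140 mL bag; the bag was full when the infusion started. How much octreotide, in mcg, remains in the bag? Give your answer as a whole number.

Concentration = 500 mcg ÷ 140 mL = 3.571429 mcg/mL
Rate = 98 mcg/hr ÷ 3.571429 mcg/mL = 27.44 mL/hr
Volume infused = 27.44 mL/hr × 1.4 hr = 38.416 mL
Volume remaining = 140 − 38.416 = 101.584 mL
Drug remaining = 101.584 mL × 3.571429 mcg/mL = 362.8 mcg

363 mcg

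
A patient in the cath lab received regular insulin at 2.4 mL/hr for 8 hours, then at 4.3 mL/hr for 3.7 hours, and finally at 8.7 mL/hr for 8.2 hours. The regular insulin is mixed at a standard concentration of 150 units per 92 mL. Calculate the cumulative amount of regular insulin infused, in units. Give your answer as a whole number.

Concentration = 150 units ÷ 92 mL = 1.630435 units/mL
Stage 1: 2.4 mL/hr × 8 hr = 19.2 mL → 19.2 mL × 1.630435 units/mL = 31.30435 units
Stage 2: 4.3 mL/hr × 3.7 hr = 15.91 mL → 15.91 mL × 1.630435 units/mL = 25.94022 units
Stage 3: 8.7 mL/hr × 8.2 hr = 71.34 mL → 71.34 mL × 1.630435 units/mL = 116.3152 units
Total = 31.30435 + 25.94022 + 116.3152 = 173.5598 units

174 units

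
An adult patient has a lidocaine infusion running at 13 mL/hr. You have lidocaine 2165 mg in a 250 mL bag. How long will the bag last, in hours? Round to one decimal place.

19.2 hours

Duration = 250 mL ÷ 13 mL/hr = 19.23077 hr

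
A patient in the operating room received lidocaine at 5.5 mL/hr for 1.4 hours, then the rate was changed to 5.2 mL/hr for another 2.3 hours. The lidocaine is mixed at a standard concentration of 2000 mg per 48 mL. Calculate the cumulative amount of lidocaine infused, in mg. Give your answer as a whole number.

819 mg

Concentration = 2000 mg ÷ 48 mL = 41.66667 mg/mL
Stage 1: 5.5 mL/hr × 1.4 hr = 7.7 mL → 7.7 mL × 41.66667 mg/mL = 320.8333 mg
Stage 2: 5.2 mL/hr × 2.3 hr = 11.96 mL → 11.96 mL × 41.66667 mg/mL = 498.3333 mg
Total = 320.8333 + 498.3333 = 819.1667 mg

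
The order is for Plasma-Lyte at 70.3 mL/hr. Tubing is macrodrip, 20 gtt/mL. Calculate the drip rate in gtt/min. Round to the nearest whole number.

23 gtt/min

70.3 mL/hr ÷ 60 min/hr = 1.171667 mL/min
1.171667 mL/min × 20 gtt/mL = 23.43333 gtt/min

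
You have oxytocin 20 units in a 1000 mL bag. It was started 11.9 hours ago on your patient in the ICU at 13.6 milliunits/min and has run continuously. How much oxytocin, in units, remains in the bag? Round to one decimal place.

13.6 milliunits/min × 60 min/hr = 816 milliunits/hr
Concentration = 20 units ÷ 1000 mL = 0.02 units/mL = 20 milliunits/mL
Rate = 816 milliunits/hr ÷ 20 milliunits/mL = 40.8 mL/hr
Volume infused = 40.8 mL/hr × 11.9 hr = 485.52 mL
Volume remaining = 1000 − 485.52 = 514.48 mL
Drug remaining = 514.48 mL × 20 milliunits/mL = 10289.6 milliunits = 10.2896 units

10.3 units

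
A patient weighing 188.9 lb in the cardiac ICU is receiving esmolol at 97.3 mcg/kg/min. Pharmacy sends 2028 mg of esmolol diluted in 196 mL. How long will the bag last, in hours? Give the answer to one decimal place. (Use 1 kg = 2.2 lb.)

4.0 hours

Weight = 188.9 lb ÷ 2.2 lb/kg = 85.86364 kg
Dose = 97.3 mcg/kg/min × 85.86364 kg = 8354.532 mcg/min
8354.532 mcg/min × 60 min/hr = 501271.9 mcg/hr
Concentration = 2028 mg ÷ 196 mL = 10.34694 mg/mL = 10346.94 mcg/mL
Rate = 501271.9 mcg/hr ÷ 10346.94 mcg/mL = 48.4464 mL/hr
Duration = 196 mL ÷ 48.4464 mL/hr = 4.045708 hr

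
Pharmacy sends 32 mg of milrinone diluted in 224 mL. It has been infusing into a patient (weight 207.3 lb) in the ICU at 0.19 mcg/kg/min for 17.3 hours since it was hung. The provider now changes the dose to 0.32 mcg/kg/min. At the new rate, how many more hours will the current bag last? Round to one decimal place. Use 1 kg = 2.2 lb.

7.4 hours

Initial rate:
Weight = 207.3 lb ÷ 2.2 lb/kg = 94.22727 kg
Dose = 0.19 mcg/kg/min × 94.22727 kg = 17.90318 mcg/min
17.90318 mcg/min × 60 min/hr = 1074.191 mcg/hr
Concentration = 32 mg ÷ 224 mL = 0.1428571 mg/mL = 142.8571 mcg/mL
Rate = 1074.191 mcg/hr ÷ 142.8571 mcg/mL = 7.519336 mL/hr
Volume infused so far = 7.519336 mL/hr × 17.3 hr = 130.0845 mL
Volume remaining = 224 − 130.0845 = 93.91548 mL
New rate:
Dose = 0.32 mcg/kg/min × 94.22727 kg = 30.15273 mcg/min
30.15273 mcg/min × 60 min/hr = 1809.164 mcg/hr
Rate = 1809.164 mcg/hr ÷ 142.8571 mcg/mL = 12.66415 mL/hr
Time remaining = 93.91548 mL ÷ 12.66415 mL/hr = 7.415856 hr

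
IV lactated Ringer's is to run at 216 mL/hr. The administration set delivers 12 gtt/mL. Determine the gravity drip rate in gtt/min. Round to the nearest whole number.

43 gtt/min

216 mL/hr ÷ 60 min/hr = 3.6 mL/min
3.6 mL/min × 12 gtt/mL = 43.2 gtt/min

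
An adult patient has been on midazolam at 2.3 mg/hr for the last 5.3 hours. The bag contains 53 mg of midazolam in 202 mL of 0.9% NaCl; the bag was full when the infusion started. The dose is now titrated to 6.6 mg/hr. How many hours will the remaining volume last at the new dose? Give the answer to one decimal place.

6.2 hours

Initial rate:
Concentration = 53 mg ÷ 202 mL = 0.2623762 mg/mL
Rate = 2.3 mg/hr ÷ 0.2623762 mg/mL = 8.766038 mL/hr
Volume infused so far = 8.766038 mL/hr × 5.3 hr = 46.46 mL
Volume remaining = 202 − 46.46 = 155.54 mL
New rate:
Rate = 6.6 mg/hr ÷ 0.2623762 mg/mL = 25.15472 mL/hr
Time remaining = 155.54 mL ÷ 25.15472 mL/hr = 6.183333 hr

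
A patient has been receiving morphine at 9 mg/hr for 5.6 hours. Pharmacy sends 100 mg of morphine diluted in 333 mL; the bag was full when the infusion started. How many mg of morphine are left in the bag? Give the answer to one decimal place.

Concentration = 100 mg ÷ 333 mL = 0.3003003 mg/mL
Rate = 9 mg/hr ÷ 0.3003003 mg/mL = 29.97 mL/hr
Volume infused = 29.97 mL/hr × 5.6 hr = 167.832 mL
Volume remaining = 333 − 167.832 = 165.168 mL
Drug remaining = 165.168 mL × 0.3003003 mg/mL = 49.6 mg

49.6 mg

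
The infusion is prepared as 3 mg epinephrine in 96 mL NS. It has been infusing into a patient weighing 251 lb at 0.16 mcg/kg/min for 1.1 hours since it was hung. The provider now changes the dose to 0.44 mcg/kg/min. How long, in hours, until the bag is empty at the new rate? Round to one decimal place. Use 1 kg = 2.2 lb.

Initial rate:
Weight = 251 lb ÷ 2.2 lb/kg = 114.0909 kg
Dose = 0.16 mcg/kg/min × 114.0909 kg = 18.25455 mcg/min
18.25455 mcg/min × 60 min/hr = 1095.273 mcg/hr
Concentration = 3 mg ÷ 96 mL = 0.03125 mg/mL = 31.25 mcg/mL
Rate = 1095.273 mcg/hr ÷ 31.25 mcg/mL = 35.04873 mL/hr
Volume infused so far = 35.04873 mL/hr × 1.1 hr = 38.5536 mL
Volume remaining = 96 − 38.5536 = 57.4464 mL
New rate:
Dose = 0.44 mcg/kg/min × 114.0909 kg = 50.2 mcg/min
50.2 mcg/min × 60 min/hr = 3012 mcg/hr
Rate = 3012 mcg/hr ÷ 31.25 mcg/mL = 96.384 mL/hr
Time remaining = 57.4464 mL ÷ 96.384 mL/hr = 0.5960159 hr

0.6 hours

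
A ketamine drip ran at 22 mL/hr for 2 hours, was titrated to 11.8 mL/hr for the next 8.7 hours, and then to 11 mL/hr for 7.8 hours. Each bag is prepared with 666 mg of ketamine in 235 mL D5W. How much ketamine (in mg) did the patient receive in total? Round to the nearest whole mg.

659 mg

Concentration = 666 mg ÷ 235 mL = 2.834043 mg/mL
Stage 1: 22 mL/hr × 2 hr = 44 mL → 44 mL × 2.834043 mg/mL = 124.6979 mg
Stage 2: 11.8 mL/hr × 8.7 hr = 102.66 mL → 102.66 mL × 2.834043 mg/mL = 290.9428 mg
Stage 3: 11 mL/hr × 7.8 hr = 85.8 mL → 85.8 mL × 2.834043 mg/mL = 243.1609 mg
Total = 124.6979 + 290.9428 + 243.1609 = 658.8015 mg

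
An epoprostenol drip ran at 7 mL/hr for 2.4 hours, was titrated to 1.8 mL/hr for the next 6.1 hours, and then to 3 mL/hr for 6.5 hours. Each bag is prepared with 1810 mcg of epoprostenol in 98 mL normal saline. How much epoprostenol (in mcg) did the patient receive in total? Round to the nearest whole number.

Concentration = 1810 mcg ÷ 98 mL = 18.46939 mcg/mL
Stage 1: 7 mL/hr × 2.4 hr = 16.8 mL → 16.8 mL × 18.46939 mcg/mL = 310.2857 mcg
Stage 2: 1.8 mL/hr × 6.1 hr = 10.98 mL → 10.98 mL × 18.46939 mcg/mL = 202.7939 mcg
Stage 3: 3 mL/hr × 6.5 hr = 19.5 mL → 19.5 mL × 18.46939 mcg/mL = 360.1531 mcg
Total = 310.2857 + 202.7939 + 360.1531 = 873.2327 mcg

873 mcg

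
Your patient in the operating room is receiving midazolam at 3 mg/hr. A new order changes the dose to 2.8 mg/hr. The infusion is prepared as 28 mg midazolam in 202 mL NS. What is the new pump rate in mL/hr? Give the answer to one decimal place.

Concentration = 28 mg ÷ 202 mL = 0.1386139 mg/mL
Rate = 2.8 mg/hr ÷ 0.1386139 mg/mL = 20.2 mL/hr

20.2 mL/hr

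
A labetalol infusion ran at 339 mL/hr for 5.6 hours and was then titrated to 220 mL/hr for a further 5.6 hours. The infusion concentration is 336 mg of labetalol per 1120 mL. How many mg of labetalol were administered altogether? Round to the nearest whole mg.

Concentration = 336 mg ÷ 1120 mL = 0.3 mg/mL
Stage 1: 339 mL/hr × 5.6 hr = 1898.4 mL → 1898.4 mL × 0.3 mg/mL = 569.52 mg
Stage 2: 220 mL/hr × 5.6 hr = 1232 mL → 1232 mL × 0.3 mg/mL = 369.6 mg
Total = 569.52 + 369.6 = 939.12 mg

939 mg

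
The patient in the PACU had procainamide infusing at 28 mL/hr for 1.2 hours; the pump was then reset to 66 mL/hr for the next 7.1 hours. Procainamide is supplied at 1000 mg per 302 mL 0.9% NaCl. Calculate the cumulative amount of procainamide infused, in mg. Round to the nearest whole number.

1663 mg

Concentration = 1000 mg ÷ 302 mL = 3.311258 mg/mL
Stage 1: 28 mL/hr × 1.2 hr = 33.6 mL → 33.6 mL × 3.311258 mg/mL = 111.2583 mg
Stage 2: 66 mL/hr × 7.1 hr = 468.6 mL → 468.6 mL × 3.311258 mg/mL = 1551.656 mg
Total = 111.2583 + 1551.656 = 1662.914 mg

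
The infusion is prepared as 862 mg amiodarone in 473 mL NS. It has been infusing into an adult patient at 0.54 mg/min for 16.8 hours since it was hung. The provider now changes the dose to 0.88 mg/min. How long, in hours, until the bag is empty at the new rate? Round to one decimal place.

Initial rate:
0.54 mg/min × 60 min/hr = 32.4 mg/hr
Concentration = 862 mg ÷ 473 mL = 1.82241 mg/mL
Rate = 32.4 mg/hr ÷ 1.82241 mg/mL = 17.77865 mL/hr
Volume infused so far = 17.77865 mL/hr × 16.8 hr = 298.6814 mL
Volume remaining = 473 − 298.6814 = 174.3186 mL
New rate:
0.88 mg/min × 60 min/hr = 52.8 mg/hr
Rate = 52.8 mg/hr ÷ 1.82241 mg/mL = 28.97262 mL/hr
Time remaining = 174.3186 mL ÷ 28.97262 mL/hr = 6.016667 hr

6.0 hours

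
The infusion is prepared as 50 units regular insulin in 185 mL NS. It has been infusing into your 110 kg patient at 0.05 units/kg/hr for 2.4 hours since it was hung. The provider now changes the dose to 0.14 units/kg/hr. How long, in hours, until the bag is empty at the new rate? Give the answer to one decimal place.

2.4 hours

Initial rate:
Dose = 0.05 units/kg/hr × 110 kg = 5.5 units/hr
Concentration = 50 units ÷ 185 mL = 0.2702703 units/mL
Rate = 5.5 units/hr ÷ 0.2702703 units/mL = 20.35 mL/hr
Volume infused so far = 20.35 mL/hr × 2.4 hr = 48.84 mL
Volume remaining = 185 − 48.84 = 136.16 mL
New rate:
Dose = 0.14 units/kg/hr × 110 kg = 15.4 units/hr
Rate = 15.4 units/hr ÷ 0.2702703 units/mL = 56.98 mL/hr
Time remaining = 136.16 mL ÷ 56.98 mL/hr = 2.38961 hr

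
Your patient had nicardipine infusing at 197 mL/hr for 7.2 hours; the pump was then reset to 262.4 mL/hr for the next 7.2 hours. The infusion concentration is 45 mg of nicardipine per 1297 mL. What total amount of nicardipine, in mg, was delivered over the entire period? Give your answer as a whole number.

115 mg

Concentration = 45 mg ÷ 1297 mL = 0.03469545 mg/mL
Stage 1: 197 mL/hr × 7.2 hr = 1418.4 mL → 1418.4 mL × 0.03469545 mg/mL = 49.21203 mg
Stage 2: 262.4 mL/hr × 7.2 hr = 1889.28 mL → 1889.28 mL × 0.03469545 mg/mL = 65.54942 mg
Total = 49.21203 + 65.54942 = 114.7614 mg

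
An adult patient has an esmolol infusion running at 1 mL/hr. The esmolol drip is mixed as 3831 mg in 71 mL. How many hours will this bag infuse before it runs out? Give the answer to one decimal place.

71.0 hours

Duration = 71 mL ÷ 1 mL/hr = 71 hr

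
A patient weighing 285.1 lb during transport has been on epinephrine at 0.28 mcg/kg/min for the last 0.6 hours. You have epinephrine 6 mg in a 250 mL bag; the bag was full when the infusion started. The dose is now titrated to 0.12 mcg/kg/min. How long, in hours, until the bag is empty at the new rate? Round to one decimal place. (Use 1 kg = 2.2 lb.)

5.0 hours

Initial rate:
Weight = 285.1 lb ÷ 2.2 lb/kg = 129.5909 kg
Dose = 0.28 mcg/kg/min × 129.5909 kg = 36.28545 mcg/min
36.28545 mcg/min × 60 min/hr = 2177.127 mcg/hr
Concentration = 6 mg ÷ 250 mL = 0.024 mg/mL = 24 mcg/mL
Rate = 2177.127 mcg/hr ÷ 24 mcg/mL = 90.71364 mL/hr
Volume infused so far = 90.71364 mL/hr × 0.6 hr = 54.42818 mL
Volume remaining = 250 − 54.42818 = 195.5718 mL
New rate:
Dose = 0.12 mcg/kg/min × 129.5909 kg = 15.55091 mcg/min
15.55091 mcg/min × 60 min/hr = 933.0545 mcg/hr
Rate = 933.0545 mcg/hr ÷ 24 mcg/mL = 38.87727 mL/hr
Time remaining = 195.5718 mL ÷ 38.87727 mL/hr = 5.030492 hr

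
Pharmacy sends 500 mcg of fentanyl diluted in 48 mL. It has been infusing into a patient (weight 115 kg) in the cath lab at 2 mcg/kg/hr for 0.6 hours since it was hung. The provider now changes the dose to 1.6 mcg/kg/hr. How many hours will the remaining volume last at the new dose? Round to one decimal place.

2.0 hours

Initial rate:
Dose = 2 mcg/kg/hr × 115 kg = 230 mcg/hr
Concentration = 500 mcg ÷ 48 mL = 10.41667 mcg/mL
Rate = 230 mcg/hr ÷ 10.41667 mcg/mL = 22.08 mL/hr
Volume infused so far = 22.08 mL/hr × 0.6 hr = 13.248 mL
Volume remaining = 48 − 13.248 = 34.752 mL
New rate:
Dose = 1.6 mcg/kg/hr × 115 kg = 184 mcg/hr
Rate = 184 mcg/hr ÷ 10.41667 mcg/mL = 17.664 mL/hr
Time remaining = 34.752 mL ÷ 17.664 mL/hr = 1.967391 hr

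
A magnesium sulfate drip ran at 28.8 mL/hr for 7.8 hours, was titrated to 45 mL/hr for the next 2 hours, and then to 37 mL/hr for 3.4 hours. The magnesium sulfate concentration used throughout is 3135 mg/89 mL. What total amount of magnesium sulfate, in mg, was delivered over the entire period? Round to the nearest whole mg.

15514 mg

Concentration = 3135 mg ÷ 89 mL = 35.22472 mg/mL
Stage 1: 28.8 mL/hr × 7.8 hr = 224.64 mL → 224.64 mL × 35.22472 mg/mL = 7912.881 mg
Stage 2: 45 mL/hr × 2 hr = 90 mL → 90 mL × 35.22472 mg/mL = 3170.225 mg
Stage 3: 37 mL/hr × 3.4 hr = 125.8 mL → 125.8 mL × 35.22472 mg/mL = 4431.27 mg
Total = 7912.881 + 3170.225 + 4431.27 = 15514.38 mg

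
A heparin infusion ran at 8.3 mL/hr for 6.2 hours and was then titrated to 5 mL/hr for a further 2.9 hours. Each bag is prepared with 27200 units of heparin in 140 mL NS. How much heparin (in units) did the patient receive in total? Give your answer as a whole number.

Concentration = 27200 units ÷ 140 mL = 194.2857 units/mL
Stage 1: 8.3 mL/hr × 6.2 hr = 51.46 mL → 51.46 mL × 194.2857 units/mL = 9997.943 units
Stage 2: 5 mL/hr × 2.9 hr = 14.5 mL → 14.5 mL × 194.2857 units/mL = 2817.143 units
Total = 9997.943 + 2817.143 = 12815.09 units

12815 units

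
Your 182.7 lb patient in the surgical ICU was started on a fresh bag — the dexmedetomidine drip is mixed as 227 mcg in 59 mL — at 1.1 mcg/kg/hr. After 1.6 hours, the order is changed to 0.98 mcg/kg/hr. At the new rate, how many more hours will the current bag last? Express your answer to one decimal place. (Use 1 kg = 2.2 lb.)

1.0 hours

Initial rate:
Weight = 182.7 lb ÷ 2.2 lb/kg = 83.04545 kg
Dose = 1.1 mcg/kg/hr × 83.04545 kg = 91.35 mcg/hr
Concentration = 227 mcg ÷ 59 mL = 3.847458 mcg/mL
Rate = 91.35 mcg/hr ÷ 3.847458 mcg/mL = 23.74295 mL/hr
Volume infused so far = 23.74295 mL/hr × 1.6 hr = 37.98872 mL
Volume remaining = 59 − 37.98872 = 21.01128 mL
New rate:
Dose = 0.98 mcg/kg/hr × 83.04545 kg = 81.38455 mcg/hr
Rate = 81.38455 mcg/hr ÷ 3.847458 mcg/mL = 21.15281 mL/hr
Time remaining = 21.01128 mL ÷ 21.15281 mL/hr = 0.993309 hr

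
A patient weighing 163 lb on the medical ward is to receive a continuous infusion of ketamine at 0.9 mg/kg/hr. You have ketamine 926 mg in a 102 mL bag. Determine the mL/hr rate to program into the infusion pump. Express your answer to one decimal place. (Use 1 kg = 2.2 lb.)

7.3 mL/hr

Weight = 163 lb ÷ 2.2 lb/kg = 74.09091 kg
Dose = 0.9 mg/kg/hr × 74.09091 kg = 66.68182 mg/hr
Concentration = 926 mg ÷ 102 mL = 9.078431 mg/mL
Rate = 66.68182 mg/hr ÷ 9.078431 mg/mL = 7.345081 mL/hr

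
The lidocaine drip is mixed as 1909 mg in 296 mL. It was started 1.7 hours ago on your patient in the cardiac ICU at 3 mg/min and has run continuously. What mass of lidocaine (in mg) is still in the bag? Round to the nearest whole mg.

1603 mg

3 mg/min × 60 min/hr = 180 mg/hr
Concentration = 1909 mg ÷ 296 mL = 6.449324 mg/mL
Rate = 180 mg/hr ÷ 6.449324 mg/mL = 27.9099 mL/hr
Volume infused = 27.9099 mL/hr × 1.7 hr = 47.44683 mL
Volume remaining = 296 − 47.44683 = 248.5532 mL
Drug remaining = 248.5532 mL × 6.449324 mg/mL = 1603 mg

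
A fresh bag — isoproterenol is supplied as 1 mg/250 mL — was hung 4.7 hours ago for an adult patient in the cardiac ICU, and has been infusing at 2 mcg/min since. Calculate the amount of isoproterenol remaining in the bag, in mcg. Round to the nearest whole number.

2 mcg/min × 60 min/hr = 120 mcg/hr
Concentration = 1 mg ÷ 250 mL = 0.004 mg/mL = 4 mcg/mL
Rate = 120 mcg/hr ÷ 4 mcg/mL = 30 mL/hr
Volume infused = 30 mL/hr × 4.7 hr = 141 mL
Volume remaining = 250 − 141 = 109 mL
Drug remaining = 109 mL × 4 mcg/mL = 436 mcg

436 mcg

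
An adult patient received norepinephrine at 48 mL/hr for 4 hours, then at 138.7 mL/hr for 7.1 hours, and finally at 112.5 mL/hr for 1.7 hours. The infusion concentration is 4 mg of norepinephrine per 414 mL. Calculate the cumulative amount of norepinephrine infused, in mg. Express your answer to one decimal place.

Concentration = 4 mg ÷ 414 mL = 0.009661836 mg/mL
Stage 1: 48 mL/hr × 4 hr = 192 mL → 192 mL × 0.009661836 mg/mL = 1.855072 mg
Stage 2: 138.7 mL/hr × 7.1 hr = 984.77 mL → 984.77 mL × 0.009661836 mg/mL = 9.514686 mg
Stage 3: 112.5 mL/hr × 1.7 hr = 191.25 mL → 191.25 mL × 0.009661836 mg/mL = 1.847826 mg
Total = 1.855072 + 9.514686 + 1.847826 = 13.21758 mg

13.2 mg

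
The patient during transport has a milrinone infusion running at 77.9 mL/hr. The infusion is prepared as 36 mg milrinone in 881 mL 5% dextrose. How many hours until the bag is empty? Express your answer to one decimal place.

Duration = 881 mL ÷ 77.9 mL/hr = 11.30937 hr

11.3 hours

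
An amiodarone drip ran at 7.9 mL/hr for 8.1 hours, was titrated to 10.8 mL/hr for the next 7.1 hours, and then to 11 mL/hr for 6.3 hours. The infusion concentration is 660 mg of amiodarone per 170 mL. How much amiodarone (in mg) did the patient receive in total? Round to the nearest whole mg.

815 mg

Concentration = 660 mg ÷ 170 mL = 3.882353 mg/mL
Stage 1: 7.9 mL/hr × 8.1 hr = 63.99 mL → 63.99 mL × 3.882353 mg/mL = 248.4318 mg
Stage 2: 10.8 mL/hr × 7.1 hr = 76.68 mL → 76.68 mL × 3.882353 mg/mL = 297.6988 mg
Stage 3: 11 mL/hr × 6.3 hr = 69.3 mL → 69.3 mL × 3.882353 mg/mL = 269.0471 mg
Total = 248.4318 + 297.6988 + 269.0471 = 815.1776 mg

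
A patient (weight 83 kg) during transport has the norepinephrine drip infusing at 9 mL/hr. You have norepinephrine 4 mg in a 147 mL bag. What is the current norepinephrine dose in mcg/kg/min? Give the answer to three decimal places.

Concentration = 4 mg ÷ 147 mL = 0.02721088 mg/mL = 27.21088 mcg/mL
Drug rate = 9 mL/hr × 27.21088 mcg/mL = 244.898 mcg/hr
244.898 mcg/hr ÷ 60 min/hr = 4.081633 mcg/min
4.081633 mcg/min ÷ 83 kg = 0.0491763 mcg/kg/min

0.049 mcg/kg/min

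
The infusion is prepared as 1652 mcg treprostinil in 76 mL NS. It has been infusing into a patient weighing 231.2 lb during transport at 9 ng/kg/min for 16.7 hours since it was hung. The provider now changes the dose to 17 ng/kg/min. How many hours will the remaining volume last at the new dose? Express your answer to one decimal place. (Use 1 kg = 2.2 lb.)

Initial rate:
Weight = 231.2 lb ÷ 2.2 lb/kg = 105.0909 kg
Dose = 9 ng/kg/min × 105.0909 kg = 945.8182 ng/min
945.8182 ng/min × 60 min/hr = 56749.09 ng/hr
Concentration = 1652 mcg ÷ 76 mL = 21.73684 mcg/mL = 21736.84 ng/mL
Rate = 56749.09 ng/hr ÷ 21736.84 ng/mL = 2.610733 mL/hr
Volume infused so far = 2.610733 mL/hr × 16.7 hr = 43.59924 mL
Volume remaining = 76 − 43.59924 = 32.40076 mL
New rate:
Dose = 17 ng/kg/min × 105.0909 kg = 1786.545 ng/min
1786.545 ng/min × 60 min/hr = 107192.7 ng/hr
Rate = 107192.7 ng/hr ÷ 21736.84 ng/mL = 4.931385 mL/hr
Time remaining = 32.40076 mL ÷ 4.931385 mL/hr = 6.570317 hr

6.6 hours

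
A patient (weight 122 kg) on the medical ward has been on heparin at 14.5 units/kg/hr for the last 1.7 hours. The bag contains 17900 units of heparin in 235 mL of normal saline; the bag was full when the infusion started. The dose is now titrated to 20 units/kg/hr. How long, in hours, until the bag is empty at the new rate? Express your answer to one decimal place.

Initial rate:
Dose = 14.5 units/kg/hr × 122 kg = 1769 units/hr
Concentration = 17900 units ÷ 235 mL = 76.17021 units/mL
Rate = 1769 units/hr ÷ 76.17021 units/mL = 23.2243 mL/hr
Volume infused so far = 23.2243 mL/hr × 1.7 hr = 39.48131 mL
Volume remaining = 235 − 39.48131 = 195.5187 mL
New rate:
Dose = 20 units/kg/hr × 122 kg = 2440 units/hr
Rate = 2440 units/hr ÷ 76.17021 units/mL = 32.03352 mL/hr
Time remaining = 195.5187 mL ÷ 32.03352 mL/hr = 6.103566 hr

6.1 hours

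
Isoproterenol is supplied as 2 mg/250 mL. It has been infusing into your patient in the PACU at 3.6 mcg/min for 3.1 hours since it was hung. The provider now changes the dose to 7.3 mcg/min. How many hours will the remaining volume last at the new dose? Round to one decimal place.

3.0 hours

Initial rate:
3.6 mcg/min × 60 min/hr = 216 mcg/hr
Concentration = 2 mg ÷ 250 mL = 0.008 mg/mL = 8 mcg/mL
Rate = 216 mcg/hr ÷ 8 mcg/mL = 27 mL/hr
Volume infused so far = 27 mL/hr × 3.1 hr = 83.7 mL
Volume remaining = 250 − 83.7 = 166.3 mL
New rate:
7.3 mcg/min × 60 min/hr = 438 mcg/hr
Rate = 438 mcg/hr ÷ 8 mcg/mL = 54.75 mL/hr
Time remaining = 166.3 mL ÷ 54.75 mL/hr = 3.037443 hr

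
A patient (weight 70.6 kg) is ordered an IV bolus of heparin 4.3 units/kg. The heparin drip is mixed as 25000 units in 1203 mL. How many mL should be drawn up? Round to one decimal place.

Dose = 4.3 units/kg × 70.6 kg = 303.58 units
Concentration = 25000 units ÷ 1203 mL = 20.78138 units/mL
Volume = 303.58 units ÷ 20.78138 units/mL = 14.60827 mL

14.6 mL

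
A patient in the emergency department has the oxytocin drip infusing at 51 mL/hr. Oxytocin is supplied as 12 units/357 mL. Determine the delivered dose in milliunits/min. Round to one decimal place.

Concentration = 12 units ÷ 357 mL = 0.03361345 units/mL = 33.61345 milliunits/mL
Drug rate = 51 mL/hr × 33.61345 milliunits/mL = 1714.286 milliunits/hr
1714.286 milliunits/hr ÷ 60 min/hr = 28.57143 milliunits/min

28.6 milliunits/min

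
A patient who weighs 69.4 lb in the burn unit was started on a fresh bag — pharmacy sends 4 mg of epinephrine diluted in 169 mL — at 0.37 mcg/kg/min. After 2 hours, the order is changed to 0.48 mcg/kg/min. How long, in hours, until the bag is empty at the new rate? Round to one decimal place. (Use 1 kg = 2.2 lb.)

2.9 hours

Initial rate:
Weight = 69.4 lb ÷ 2.2 lb/kg = 31.54545 kg
Dose = 0.37 mcg/kg/min × 31.54545 kg = 11.67182 mcg/min
11.67182 mcg/min × 60 min/hr = 700.3091 mcg/hr
Concentration = 4 mg ÷ 169 mL = 0.02366864 mg/mL = 23.66864 mcg/mL
Rate = 700.3091 mcg/hr ÷ 23.66864 mcg/mL = 29.58806 mL/hr
Volume infused so far = 29.58806 mL/hr × 2 hr = 59.17612 mL
Volume remaining = 169 − 59.17612 = 109.8239 mL
New rate:
Dose = 0.48 mcg/kg/min × 31.54545 kg = 15.14182 mcg/min
15.14182 mcg/min × 60 min/hr = 908.5091 mcg/hr
Rate = 908.5091 mcg/hr ÷ 23.66864 mcg/mL = 38.38451 mL/hr
Time remaining = 109.8239 mL ÷ 38.38451 mL/hr = 2.861151 hr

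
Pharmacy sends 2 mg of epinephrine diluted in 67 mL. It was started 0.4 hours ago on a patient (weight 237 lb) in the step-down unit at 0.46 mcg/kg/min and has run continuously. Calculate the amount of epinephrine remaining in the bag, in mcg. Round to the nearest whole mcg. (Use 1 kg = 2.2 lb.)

811 mcg

Weight = 237 lb ÷ 2.2 lb/kg = 107.7273 kg
Dose = 0.46 mcg/kg/min × 107.7273 kg = 49.55455 mcg/min
49.55455 mcg/min × 60 min/hr = 2973.273 mcg/hr
Concentration = 2 mg ÷ 67 mL = 0.02985075 mg/mL = 29.85075 mcg/mL
Rate = 2973.273 mcg/hr ÷ 29.85075 mcg/mL = 99.60464 mL/hr
Volume infused = 99.60464 mL/hr × 0.4 hr = 39.84185 mL
Volume remaining = 67 − 39.84185 = 27.15815 mL
Drug remaining = 27.15815 mL × 29.85075 mcg/mL = 810.6909 mcg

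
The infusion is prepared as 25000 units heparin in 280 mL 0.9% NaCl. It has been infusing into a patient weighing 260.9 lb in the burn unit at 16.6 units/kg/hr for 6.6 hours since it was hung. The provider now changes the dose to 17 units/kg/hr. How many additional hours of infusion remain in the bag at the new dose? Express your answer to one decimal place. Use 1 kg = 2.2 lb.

6.0 hours

Initial rate:
Weight = 260.9 lb ÷ 2.2 lb/kg = 118.5909 kg
Dose = 16.6 units/kg/hr × 118.5909 kg = 1968.609 units/hr
Concentration = 25000 units ÷ 280 mL = 89.28571 units/mL
Rate = 1968.609 units/hr ÷ 89.28571 units/mL = 22.04842 mL/hr
Volume infused so far = 22.04842 mL/hr × 6.6 hr = 145.5196 mL
Volume remaining = 280 − 145.5196 = 134.4804 mL
New rate:
Dose = 17 units/kg/hr × 118.5909 kg = 2016.045 units/hr
Rate = 2016.045 units/hr ÷ 89.28571 units/mL = 22.57971 mL/hr
Time remaining = 134.4804 mL ÷ 22.57971 mL/hr = 5.955808 hr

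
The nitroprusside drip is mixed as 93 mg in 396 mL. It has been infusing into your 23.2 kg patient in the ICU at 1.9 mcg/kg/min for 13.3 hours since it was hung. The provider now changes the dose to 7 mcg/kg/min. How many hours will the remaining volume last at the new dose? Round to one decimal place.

5.9 hours

Initial rate:
Dose = 1.9 mcg/kg/min × 23.2 kg = 44.08 mcg/min
44.08 mcg/min × 60 min/hr = 2644.8 mcg/hr
Concentration = 93 mg ÷ 396 mL = 0.2348485 mg/mL = 234.8485 mcg/mL
Rate = 2644.8 mcg/hr ÷ 234.8485 mcg/mL = 11.26173 mL/hr
Volume infused so far = 11.26173 mL/hr × 13.3 hr = 149.781 mL
Volume remaining = 396 − 149.781 = 246.219 mL
New rate:
Dose = 7 mcg/kg/min × 23.2 kg = 162.4 mcg/min
162.4 mcg/min × 60 min/hr = 9744 mcg/hr
Rate = 9744 mcg/hr ÷ 234.8485 mcg/mL = 41.49058 mL/hr
Time remaining = 246.219 mL ÷ 41.49058 mL/hr = 5.934335 hr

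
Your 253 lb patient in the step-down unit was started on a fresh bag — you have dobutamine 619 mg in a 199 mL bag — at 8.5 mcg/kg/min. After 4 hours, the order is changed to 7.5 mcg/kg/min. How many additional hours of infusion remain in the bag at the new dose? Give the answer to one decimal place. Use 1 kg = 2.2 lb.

7.4 hours

Initial rate:
Weight = 253 lb ÷ 2.2 lb/kg = 115 kg
Dose = 8.5 mcg/kg/min × 115 kg = 977.5 mcg/min
977.5 mcg/min × 60 min/hr = 58650 mcg/hr
Concentration = 619 mg ÷ 199 mL = 3.110553 mg/mL = 3110.553 mcg/mL
Rate = 58650 mcg/hr ÷ 3110.553 mcg/mL = 18.85517 mL/hr
Volume infused so far = 18.85517 mL/hr × 4 hr = 75.42068 mL
Volume remaining = 199 − 75.42068 = 123.5793 mL
New rate:
Dose = 7.5 mcg/kg/min × 115 kg = 862.5 mcg/min
862.5 mcg/min × 60 min/hr = 51750 mcg/hr
Rate = 51750 mcg/hr ÷ 3110.553 mcg/mL = 16.63691 mL/hr
Time remaining = 123.5793 mL ÷ 16.63691 mL/hr = 7.428019 hr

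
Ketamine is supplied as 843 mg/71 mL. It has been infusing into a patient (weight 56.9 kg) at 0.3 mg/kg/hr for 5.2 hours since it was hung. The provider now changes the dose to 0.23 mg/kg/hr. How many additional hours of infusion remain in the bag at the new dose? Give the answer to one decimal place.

57.6 hours

Initial rate:
Dose = 0.3 mg/kg/hr × 56.9 kg = 17.07 mg/hr
Concentration = 843 mg ÷ 71 mL = 11.87324 mg/mL
Rate = 17.07 mg/hr ÷ 11.87324 mg/mL = 1.437687 mL/hr
Volume infused so far = 1.437687 mL/hr × 5.2 hr = 7.475972 mL
Volume remaining = 71 − 7.475972 = 63.52403 mL
New rate:
Dose = 0.23 mg/kg/hr × 56.9 kg = 13.087 mg/hr
Rate = 13.087 mg/hr ÷ 11.87324 mg/mL = 1.102227 mL/hr
Time remaining = 63.52403 mL ÷ 1.102227 mL/hr = 57.63246 hr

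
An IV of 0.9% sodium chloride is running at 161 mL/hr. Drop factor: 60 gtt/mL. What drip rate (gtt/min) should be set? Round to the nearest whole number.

161 gtt/min

161 mL/hr ÷ 60 min/hr = 2.683333 mL/min
2.683333 mL/min × 60 gtt/mL = 161 gtt/min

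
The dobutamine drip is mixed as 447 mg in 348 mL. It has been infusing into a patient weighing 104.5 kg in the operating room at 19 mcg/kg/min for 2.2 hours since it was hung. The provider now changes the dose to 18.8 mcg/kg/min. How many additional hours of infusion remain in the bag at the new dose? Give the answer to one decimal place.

1.6 hours

Initial rate:
Dose = 19 mcg/kg/min × 104.5 kg = 1985.5 mcg/min
1985.5 mcg/min × 60 min/hr = 119130 mcg/hr
Concentration = 447 mg ÷ 348 mL = 1.284483 mg/mL = 1284.483 mcg/mL
Rate = 119130 mcg/hr ÷ 1284.483 mcg/mL = 92.7455 mL/hr
Volume infused so far = 92.7455 mL/hr × 2.2 hr = 204.0401 mL
Volume remaining = 348 − 204.0401 = 143.9599 mL
New rate:
Dose = 18.8 mcg/kg/min × 104.5 kg = 1964.6 mcg/min
1964.6 mcg/min × 60 min/hr = 117876 mcg/hr
Rate = 117876 mcg/hr ÷ 1284.483 mcg/mL = 91.76923 mL/hr
Time remaining = 143.9599 mL ÷ 91.76923 mL/hr = 1.568716 hr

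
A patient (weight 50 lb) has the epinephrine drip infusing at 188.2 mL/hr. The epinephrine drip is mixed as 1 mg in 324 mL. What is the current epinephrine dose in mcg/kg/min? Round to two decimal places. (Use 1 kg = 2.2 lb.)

Weight = 50 lb ÷ 2.2 lb/kg = 22.72727 kg
Concentration = 1 mg ÷ 324 mL = 0.00308642 mg/mL = 3.08642 mcg/mL
Drug rate = 188.2 mL/hr × 3.08642 mcg/mL = 580.8642 mcg/hr
580.8642 mcg/hr ÷ 60 min/hr = 9.68107 mcg/min
9.68107 mcg/min ÷ 22.72727 kg = 0.4259671 mcg/kg/min

0.43 mcg/kg/min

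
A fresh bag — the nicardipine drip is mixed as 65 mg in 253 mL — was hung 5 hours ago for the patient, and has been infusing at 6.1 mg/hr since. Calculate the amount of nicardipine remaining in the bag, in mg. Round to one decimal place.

Concentration = 65 mg ÷ 253 mL = 0.256917 mg/mL
Rate = 6.1 mg/hr ÷ 0.256917 mg/mL = 23.74308 mL/hr
Volume infused = 23.74308 mL/hr × 5 hr = 118.7154 mL
Volume remaining = 253 − 118.7154 = 134.2846 mL
Drug remaining = 134.2846 mL × 0.256917 mg/mL = 34.5 mg

34.5 mg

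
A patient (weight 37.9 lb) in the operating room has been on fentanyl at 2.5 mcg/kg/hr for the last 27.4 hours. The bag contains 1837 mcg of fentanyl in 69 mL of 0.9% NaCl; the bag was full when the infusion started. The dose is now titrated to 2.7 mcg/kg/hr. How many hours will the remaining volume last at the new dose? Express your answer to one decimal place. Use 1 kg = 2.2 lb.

14.1 hours

Initial rate:
Weight = 37.9 lb ÷ 2.2 lb/kg = 17.22727 kg
Dose = 2.5 mcg/kg/hr × 17.22727 kg = 43.06818 mcg/hr
Concentration = 1837 mcg ÷ 69 mL = 26.62319 mcg/mL
Rate = 43.06818 mcg/hr ÷ 26.62319 mcg/mL = 1.617694 mL/hr
Volume infused so far = 1.617694 mL/hr × 27.4 hr = 44.32483 mL
Volume remaining = 69 − 44.32483 = 24.67517 mL
New rate:
Dose = 2.7 mcg/kg/hr × 17.22727 kg = 46.51364 mcg/hr
Rate = 46.51364 mcg/hr ÷ 26.62319 mcg/mL = 1.74711 mL/hr
Time remaining = 24.67517 mL ÷ 1.74711 mL/hr = 14.12342 hr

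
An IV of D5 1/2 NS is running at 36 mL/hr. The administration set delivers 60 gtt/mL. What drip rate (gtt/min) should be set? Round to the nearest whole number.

36 gtt/min

36 mL/hr ÷ 60 min/hr = 0.6 mL/min
0.6 mL/min × 60 gtt/mL = 36 gtt/min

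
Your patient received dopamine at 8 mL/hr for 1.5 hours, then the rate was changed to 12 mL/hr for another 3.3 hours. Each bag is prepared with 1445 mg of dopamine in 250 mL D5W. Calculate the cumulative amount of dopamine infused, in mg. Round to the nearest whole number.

298 mg

Concentration = 1445 mg ÷ 250 mL = 5.78 mg/mL
Stage 1: 8 mL/hr × 1.5 hr = 12 mL → 12 mL × 5.78 mg/mL = 69.36 mg
Stage 2: 12 mL/hr × 3.3 hr = 39.6 mL → 39.6 mL × 5.78 mg/mL = 228.888 mg
Total = 69.36 + 228.888 = 298.248 mg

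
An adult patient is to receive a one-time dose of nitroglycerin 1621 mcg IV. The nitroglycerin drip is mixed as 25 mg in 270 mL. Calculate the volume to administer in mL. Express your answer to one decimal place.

Concentration = 25 mg ÷ 270 mL = 0.09259259 mg/mL = 92.59259 mcg/mL
Volume = 1621 mcg ÷ 92.59259 mcg/mL = 17.5068 mL

17.5 mL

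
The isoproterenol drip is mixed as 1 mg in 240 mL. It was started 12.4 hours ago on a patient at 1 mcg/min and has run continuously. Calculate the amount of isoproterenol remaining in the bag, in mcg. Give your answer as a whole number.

256 mcg

1 mcg/min × 60 min/hr = 60 mcg/hr
Concentration = 1 mg ÷ 240 mL = 0.004166667 mg/mL = 4.166667 mcg/mL
Rate = 60 mcg/hr ÷ 4.166667 mcg/mL = 14.4 mL/hr
Volume infused = 14.4 mL/hr × 12.4 hr = 178.56 mL
Volume remaining = 240 − 178.56 = 61.44 mL
Drug remaining = 61.44 mL × 4.166667 mcg/mL = 256 mcg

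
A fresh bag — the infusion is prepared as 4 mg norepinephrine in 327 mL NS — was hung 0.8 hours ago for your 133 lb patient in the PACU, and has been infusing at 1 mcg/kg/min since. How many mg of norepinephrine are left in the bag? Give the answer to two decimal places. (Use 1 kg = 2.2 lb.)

Weight = 133 lb ÷ 2.2 lb/kg = 60.45455 kg
Dose = 1 mcg/kg/min × 60.45455 kg = 60.45455 mcg/min
60.45455 mcg/min × 60 min/hr = 3627.273 mcg/hr
Concentration = 4 mg ÷ 327 mL = 0.01223242 mg/mL = 12.23242 mcg/mL
Rate = 3627.273 mcg/hr ÷ 12.23242 mcg/mL = 296.5295 mL/hr
Volume infused = 296.5295 mL/hr × 0.8 hr = 237.2236 mL
Volume remaining = 327 − 237.2236 = 89.77636 mL
Drug remaining = 89.77636 mL × 12.23242 mcg/mL = 1098.182 mcg = 1.098182 mg

1.10 mg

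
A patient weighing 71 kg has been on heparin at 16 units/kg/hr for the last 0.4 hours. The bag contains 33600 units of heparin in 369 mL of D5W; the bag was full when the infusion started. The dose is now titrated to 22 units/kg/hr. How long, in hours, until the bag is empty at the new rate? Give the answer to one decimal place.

21.2 hours

Initial rate:
Dose = 16 units/kg/hr × 71 kg = 1136 units/hr
Concentration = 33600 units ÷ 369 mL = 91.05691 units/mL
Rate = 1136 units/hr ÷ 91.05691 units/mL = 12.47571 mL/hr
Volume infused so far = 12.47571 mL/hr × 0.4 hr = 4.990286 mL
Volume remaining = 369 − 4.990286 = 364.0097 mL
New rate:
Dose = 22 units/kg/hr × 71 kg = 1562 units/hr
Rate = 1562 units/hr ÷ 91.05691 units/mL = 17.15411 mL/hr
Time remaining = 364.0097 mL ÷ 17.15411 mL/hr = 21.21997 hr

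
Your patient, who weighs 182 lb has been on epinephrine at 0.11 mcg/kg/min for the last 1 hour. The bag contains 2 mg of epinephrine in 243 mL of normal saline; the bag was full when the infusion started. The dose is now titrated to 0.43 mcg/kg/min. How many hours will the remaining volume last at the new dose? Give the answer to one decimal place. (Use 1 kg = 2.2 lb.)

0.7 hours

Initial rate:
Weight = 182 lb ÷ 2.2 lb/kg = 82.72727 kg
Dose = 0.11 mcg/kg/min × 82.72727 kg = 9.1 mcg/min
9.1 mcg/min × 60 min/hr = 546 mcg/hr
Concentration = 2 mg ÷ 243 mL = 0.008230453 mg/mL = 8.230453 mcg/mL
Rate = 546 mcg/hr ÷ 8.230453 mcg/mL = 66.339 mL/hr
Volume infused so far = 66.339 mL/hr × 1 hr = 66.339 mL
Volume remaining = 243 − 66.339 = 176.661 mL
New rate:
Dose = 0.43 mcg/kg/min × 82.72727 kg = 35.57273 mcg/min
35.57273 mcg/min × 60 min/hr = 2134.364 mcg/hr
Rate = 2134.364 mcg/hr ÷ 8.230453 mcg/mL = 259.3252 mL/hr
Time remaining = 176.661 mL ÷ 259.3252 mL/hr = 0.6812335 hr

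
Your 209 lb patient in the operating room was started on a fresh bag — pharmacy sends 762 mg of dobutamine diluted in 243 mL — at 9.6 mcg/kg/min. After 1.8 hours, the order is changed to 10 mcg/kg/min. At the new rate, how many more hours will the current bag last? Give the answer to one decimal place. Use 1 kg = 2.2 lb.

11.6 hours

Initial rate:
Weight = 209 lb ÷ 2.2 lb/kg = 95 kg
Dose = 9.6 mcg/kg/min × 95 kg = 912 mcg/min
912 mcg/min × 60 min/hr = 54720 mcg/hr
Concentration = 762 mg ÷ 243 mL = 3.135802 mg/mL = 3135.802 mcg/mL
Rate = 54720 mcg/hr ÷ 3135.802 mcg/mL = 17.45008 mL/hr
Volume infused so far = 17.45008 mL/hr × 1.8 hr = 31.41014 mL
Volume remaining = 243 − 31.41014 = 211.5899 mL
New rate:
Dose = 10 mcg/kg/min × 95 kg = 950 mcg/min
950 mcg/min × 60 min/hr = 57000 mcg/hr
Rate = 57000 mcg/hr ÷ 3135.802 mcg/mL = 18.17717 mL/hr
Time remaining = 211.5899 mL ÷ 18.17717 mL/hr = 11.64042 hr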